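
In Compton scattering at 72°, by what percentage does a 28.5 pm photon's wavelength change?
5.8826%

Calculate the Compton shift:
Δλ = λ_C(1 - cos(72°))
Δλ = 2.4263 × (1 - cos(72°))
Δλ = 2.4263 × 0.6910
Δλ = 1.6765 pm

Percentage change:
(Δλ/λ₀) × 100 = (1.6765/28.5) × 100
= 5.8826%

(Intermediate values are shown rounded; full precision is carried through to the final answer.)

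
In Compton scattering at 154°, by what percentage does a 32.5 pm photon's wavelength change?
14.1756%

Calculate the Compton shift:
Δλ = λ_C(1 - cos(154°))
Δλ = 2.4263 × (1 - cos(154°))
Δλ = 2.4263 × 1.8988
Δλ = 4.6071 pm

Percentage change:
(Δλ/λ₀) × 100 = (4.6071/32.5) × 100
= 14.1756%

(Intermediate values are shown rounded; full precision is carried through to the final answer.)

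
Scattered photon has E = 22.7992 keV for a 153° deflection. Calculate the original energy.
24.9000 keV

Convert final energy to wavelength (hc ≈ 1239.842 keV·pm):
λ' = hc/E' = 1239.842 / 22.7992 = 54.3809 pm

Calculate the Compton shift:
Δλ = λ_C(1 - cos(153°))
Δλ = 2.4263 × (1 - cos(153°))
Δλ = 4.5882 pm

Initial wavelength:
λ = λ' - Δλ = 54.3809 - 4.5882 = 49.7928 pm

Initial energy:
E = hc/λ = 1239.842 / 49.7928 = 24.9000 keV

(Intermediate values are shown rounded; full precision is carried through to the final answer.)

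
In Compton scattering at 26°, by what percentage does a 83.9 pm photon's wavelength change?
0.2927%

Calculate the Compton shift:
Δλ = λ_C(1 - cos(26°))
Δλ = 2.4263 × (1 - cos(26°))
Δλ = 2.4263 × 0.1012
Δλ = 0.2456 pm

Percentage change:
(Δλ/λ₀) × 100 = (0.2456/83.9) × 100
= 0.2927%

(Intermediate values are shown rounded; full precision is carried through to the final answer.)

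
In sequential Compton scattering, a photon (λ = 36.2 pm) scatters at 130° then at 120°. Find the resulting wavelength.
43.8254 pm

Apply Compton shift twice:

First scattering at θ₁ = 130°:
Δλ₁ = λ_C(1 - cos(130°))
Δλ₁ = 2.4263 × 1.6428
Δλ₁ = 3.9859 pm

After first scattering:
λ₁ = 36.2 + 3.9859 = 40.1859 pm

Second scattering at θ₂ = 120°:
Δλ₂ = λ_C(1 - cos(120°))
Δλ₂ = 2.4263 × 1.5000
Δλ₂ = 3.6395 pm

Final wavelength:
λ₂ = 40.1859 + 3.6395 = 43.8254 pm

Total shift: Δλ_total = 3.9859 + 3.6395 = 7.6254 pm

(Intermediate values are shown rounded; full precision is carried through to the final answer.)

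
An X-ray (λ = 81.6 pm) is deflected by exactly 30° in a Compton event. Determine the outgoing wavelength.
81.9251 pm

Using the Compton formula: λ' = λ + λ_C(1 − cos θ)

For θ = 30°, cos θ = √3/2 (exact) ≈ 0.8660, so:
1 − cos 30° = 1 − (√3/2) ≈ 0.1340

Δλ = λ_C × 0.1340 = 2.4263 × 0.1340 = 0.3251 pm

λ' = 81.6 + 0.3251 = 81.9251 pm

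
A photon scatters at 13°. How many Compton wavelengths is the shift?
0.0256 λ_C

The Compton shift formula is:
Δλ = λ_C(1 - cos θ)

Dividing both sides by λ_C:
Δλ/λ_C = 1 - cos θ

For θ = 13°:
Δλ/λ_C = 1 - cos(13°)
Δλ/λ_C = 1 - 0.9744
Δλ/λ_C = 0.0256

This means the shift is 0.0256 × λ_C = 0.0622 pm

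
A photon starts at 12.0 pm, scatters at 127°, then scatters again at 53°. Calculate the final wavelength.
16.8526 pm

Apply Compton shift twice:

First scattering at θ₁ = 127°:
Δλ₁ = λ_C(1 - cos(127°))
Δλ₁ = 2.4263 × 1.6018
Δλ₁ = 3.8865 pm

After first scattering:
λ₁ = 12.0 + 3.8865 = 15.8865 pm

Second scattering at θ₂ = 53°:
Δλ₂ = λ_C(1 - cos(53°))
Δλ₂ = 2.4263 × 0.3982
Δλ₂ = 0.9661 pm

Final wavelength:
λ₂ = 15.8865 + 0.9661 = 16.8526 pm

Total shift: Δλ_total = 3.8865 + 0.9661 = 4.8526 pm

(Intermediate values are shown rounded; full precision is carried through to the final answer.)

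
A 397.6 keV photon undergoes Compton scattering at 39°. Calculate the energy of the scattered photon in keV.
338.8446 keV

First convert energy to wavelength:
λ = hc/E, with hc ≈ 1239.842 keV·pm (i.e. 1239.842 eV·nm)

For E = 397.6 keV = 397600 eV:
λ = 1239.842 keV·pm / 397.6 keV
λ = 3.1183 pm

Calculate the Compton shift:
Δλ = λ_C(1 - cos(39°)) = 2.4263 × 0.2229
Δλ = 0.5407 pm

Final wavelength:
λ' = 3.1183 + 0.5407 = 3.6590 pm

Final energy:
E' = hc/λ' = 1239.842 / 3.6590 = 338.8446 keV

(Intermediate values are shown rounded; full precision is carried through to the final answer.)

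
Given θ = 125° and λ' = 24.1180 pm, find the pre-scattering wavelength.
20.3000 pm

From λ' = λ + Δλ, we have λ = λ' - Δλ

First calculate the Compton shift:
Δλ = λ_C(1 - cos θ)
Δλ = 2.4263 × (1 - cos(125°))
Δλ = 2.4263 × 1.5736
Δλ = 3.8180 pm

Initial wavelength:
λ = λ' - Δλ
λ = 24.1180 - 3.8180
λ = 20.3000 pm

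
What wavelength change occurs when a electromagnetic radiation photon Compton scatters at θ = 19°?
0.1322 pm

Using the Compton scattering formula:
Δλ = λ_C(1 - cos θ)

where λ_C = h/(m_e·c) ≈ 2.4263 pm is the Compton wavelength of an electron.

For θ = 19°:
cos(19°) = 0.9455
1 - cos(19°) = 0.0545

Δλ = 2.4263 × 0.0545
Δλ = 0.1322 pm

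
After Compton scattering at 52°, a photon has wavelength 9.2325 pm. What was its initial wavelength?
8.3000 pm

From λ' = λ + Δλ, we have λ = λ' - Δλ

First calculate the Compton shift:
Δλ = λ_C(1 - cos θ)
Δλ = 2.4263 × (1 - cos(52°))
Δλ = 2.4263 × 0.3843
Δλ = 0.9325 pm

Initial wavelength:
λ = λ' - Δλ
λ = 9.2325 - 0.9325
λ = 8.3000 pm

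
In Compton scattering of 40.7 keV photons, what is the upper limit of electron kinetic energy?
5.5925 keV

Maximum energy transfer occurs at θ = 180° (backscattering).

Initial photon: E₀ = 40.7 keV → λ₀ = 30.4629 pm

Maximum Compton shift (at 180°):
Δλ_max = 2λ_C = 2 × 2.4263 = 4.8526 pm

Final wavelength:
λ' = 30.4629 + 4.8526 = 35.3156 pm

Minimum photon energy (maximum energy to electron):
E'_min = hc/λ' = 35.1075 keV

Maximum electron kinetic energy:
K_max = E₀ - E'_min = 40.7000 - 35.1075 = 5.5925 keV

(Intermediate values are shown rounded; full precision is carried through to the final answer.)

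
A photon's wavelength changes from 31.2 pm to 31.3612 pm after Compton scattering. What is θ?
21.00°

First find the wavelength shift:
Δλ = λ' - λ = 31.3612 - 31.2 = 0.1612 pm

Using Δλ = λ_C(1 - cos θ), with λ_C = h/(m_e·c) ≈ 2.42631024 pm:
cos θ = 1 - Δλ/λ_C
cos θ = 1 - 0.1612/2.42631024
cos θ = 0.933562

θ = arccos(0.933562)
θ = 21.00°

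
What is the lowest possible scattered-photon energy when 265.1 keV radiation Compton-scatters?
130.1056 keV (at θ = 180°)

The scattered photon has minimum energy when its wavelength is maximum, i.e., when the Compton shift Δλ = λ_C(1 − cos θ) is maximum. This occurs at θ = 180° (backscattering), giving Δλ_max = 2λ_C = 4.8526 pm.

Initial wavelength: λ₀ = hc/E₀ = 4.6769 pm
Maximum final wavelength: λ'_max = λ₀ + 2λ_C = 4.6769 + 4.8526 = 9.5295 pm
Minimum final energy: E'_min = hc/λ'_max = 130.1056 keV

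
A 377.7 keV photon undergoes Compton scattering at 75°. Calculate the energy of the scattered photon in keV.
244.0180 keV

First convert energy to wavelength:
λ = hc/E, with hc ≈ 1239.842 keV·pm (i.e. 1239.842 eV·nm)

For E = 377.7 keV = 377700 eV:
λ = 1239.842 keV·pm / 377.7 keV
λ = 3.2826 pm

Calculate the Compton shift:
Δλ = λ_C(1 - cos(75°)) = 2.4263 × 0.7412
Δλ = 1.7983 pm

Final wavelength:
λ' = 3.2826 + 1.7983 = 5.0809 pm

Final energy:
E' = hc/λ' = 1239.842 / 5.0809 = 244.0180 keV

(Intermediate values are shown rounded; full precision is carried through to the final answer.)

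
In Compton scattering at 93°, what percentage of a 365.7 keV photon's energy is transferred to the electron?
0.4296 (or 42.96%)

Calculate initial and final photon energies:

Initial: E₀ = 365.7 keV → λ₀ = 3.3903 pm
Compton shift: Δλ = 2.5533 pm
Final wavelength: λ' = 5.9436 pm
Final energy: E' = 208.6005 keV

Fractional energy loss:
(E₀ - E')/E₀ = (365.7000 - 208.6005)/365.7000
= 157.0995/365.7000
= 0.4296
= 42.96%

(Intermediate values are shown rounded; full precision is carried through to the final answer.)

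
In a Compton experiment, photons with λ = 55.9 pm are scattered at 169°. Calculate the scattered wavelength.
60.7080 pm

Using the Compton scattering formula:
λ' = λ + Δλ = λ + λ_C(1 - cos θ)

Given:
- Initial wavelength λ = 55.9 pm
- Scattering angle θ = 169°
- Compton wavelength λ_C ≈ 2.4263 pm

Calculate the shift:
Δλ = 2.4263 × (1 - cos(169°))
Δλ = 2.4263 × 1.9816
Δλ = 4.8080 pm

Final wavelength:
λ' = 55.9 + 4.8080 = 60.7080 pm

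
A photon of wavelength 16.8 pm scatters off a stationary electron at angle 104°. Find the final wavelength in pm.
19.8133 pm

Using the Compton scattering formula:
λ' = λ + Δλ = λ + λ_C(1 - cos θ)

Given:
- Initial wavelength λ = 16.8 pm
- Scattering angle θ = 104°
- Compton wavelength λ_C ≈ 2.4263 pm

Calculate the shift:
Δλ = 2.4263 × (1 - cos(104°))
Δλ = 2.4263 × 1.2419
Δλ = 3.0133 pm

Final wavelength:
λ' = 16.8 + 3.0133 = 19.8133 pm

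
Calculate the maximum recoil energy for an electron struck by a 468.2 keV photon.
302.9037 keV

Maximum energy transfer occurs at θ = 180° (backscattering).

Initial photon: E₀ = 468.2 keV → λ₀ = 2.6481 pm

Maximum Compton shift (at 180°):
Δλ_max = 2λ_C = 2 × 2.4263 = 4.8526 pm

Final wavelength:
λ' = 2.6481 + 4.8526 = 7.5007 pm

Minimum photon energy (maximum energy to electron):
E'_min = hc/λ' = 165.2963 keV

Maximum electron kinetic energy:
K_max = E₀ - E'_min = 468.2000 - 165.2963 = 302.9037 keV

(Intermediate values are shown rounded; full precision is carried through to the final answer.)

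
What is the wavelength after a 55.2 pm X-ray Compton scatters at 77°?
57.0805 pm

Using the Compton scattering formula:
λ' = λ + Δλ = λ + λ_C(1 - cos θ)

Given:
- Initial wavelength λ = 55.2 pm
- Scattering angle θ = 77°
- Compton wavelength λ_C ≈ 2.4263 pm

Calculate the shift:
Δλ = 2.4263 × (1 - cos(77°))
Δλ = 2.4263 × 0.7750
Δλ = 1.8805 pm

Final wavelength:
λ' = 55.2 + 1.8805 = 57.0805 pm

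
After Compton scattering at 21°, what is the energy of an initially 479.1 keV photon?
451.0139 keV

First convert energy to wavelength:
λ = hc/E, with hc ≈ 1239.842 keV·pm (i.e. 1239.842 eV·nm)

For E = 479.1 keV = 479100 eV:
λ = 1239.842 keV·pm / 479.1 keV
λ = 2.5879 pm

Calculate the Compton shift:
Δλ = λ_C(1 - cos(21°)) = 2.4263 × 0.0664
Δλ = 0.1612 pm

Final wavelength:
λ' = 2.5879 + 0.1612 = 2.7490 pm

Final energy:
E' = hc/λ' = 1239.842 / 2.7490 = 451.0139 keV

(Intermediate values are shown rounded; full precision is carried through to the final answer.)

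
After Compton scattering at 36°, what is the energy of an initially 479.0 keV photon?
406.2684 keV

First convert energy to wavelength:
λ = hc/E, with hc ≈ 1239.842 keV·pm (i.e. 1239.842 eV·nm)

For E = 479.0 keV = 479000 eV:
λ = 1239.842 keV·pm / 479.0 keV
λ = 2.5884 pm

Calculate the Compton shift:
Δλ = λ_C(1 - cos(36°)) = 2.4263 × 0.1910
Δλ = 0.4634 pm

Final wavelength:
λ' = 2.5884 + 0.4634 = 3.0518 pm

Final energy:
E' = hc/λ' = 1239.842 / 3.0518 = 406.2684 keV

(Intermediate values are shown rounded; full precision is carried through to the final answer.)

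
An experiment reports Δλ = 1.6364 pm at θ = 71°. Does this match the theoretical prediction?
Yes, consistent

Calculate the expected shift for θ = 71°:

Δλ_expected = λ_C(1 - cos(71°))
Δλ_expected = 2.4263 × (1 - cos(71°))
Δλ_expected = 2.4263 × 0.6744
Δλ_expected = 1.6364 pm

Given shift: 1.6364 pm
Expected shift: 1.6364 pm
Difference: 0.0000 pm

The values match. This is consistent with Compton scattering at the stated angle.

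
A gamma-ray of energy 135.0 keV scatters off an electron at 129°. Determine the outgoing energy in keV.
94.3761 keV

First convert energy to wavelength:
λ = hc/E, with hc ≈ 1239.842 keV·pm (i.e. 1239.842 eV·nm)

For E = 135.0 keV = 135000 eV:
λ = 1239.842 keV·pm / 135.0 keV
λ = 9.1840 pm

Calculate the Compton shift:
Δλ = λ_C(1 - cos(129°)) = 2.4263 × 1.6293
Δλ = 3.9532 pm

Final wavelength:
λ' = 9.1840 + 3.9532 = 13.1373 pm

Final energy:
E' = hc/λ' = 1239.842 / 13.1373 = 94.3761 keV

(Intermediate values are shown rounded; full precision is carried through to the final answer.)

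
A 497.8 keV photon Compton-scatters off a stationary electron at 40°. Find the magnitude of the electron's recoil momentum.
1.7149e-22 kg·m/s

The electron is initially at rest, so by conservation of momentum:
p⃗_e = p⃗₀ − p⃗'  (incident photon momentum minus scattered photon momentum)

Photon momentum magnitudes (p = h/λ = E/c):
λ₀ = hc/E₀ = 2.4906 pm → p₀ = h/λ₀ = 2.6604e-22 kg·m/s
Δλ = λ_C(1 − cos 40°) = 0.5676 pm
λ' = 3.0583 pm → p' = h/λ' = 2.1666e-22 kg·m/s

The scattered photon makes angle θ = 40° with the incident direction, so by the law of cosines:
|p⃗_e|² = p₀² + p'² − 2p₀p'cos θ
|p⃗_e|² = (2.6604e-22)² + (2.1666e-22)² − 2·2.6604e-22·2.1666e-22·cos(40°)
|p⃗_e| = 1.7149e-22 kg·m/s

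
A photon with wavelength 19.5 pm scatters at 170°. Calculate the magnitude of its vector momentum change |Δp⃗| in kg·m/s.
6.1000e-23 kg·m/s

Photon momentum magnitude is p = h/λ.

Initial momentum:
p₀ = h/λ = 6.6261e-34/1.9500e-11 = 3.3980e-23 kg·m/s

After scattering:
λ' = λ + Δλ = 19.5 + 4.8158 = 24.3158 pm
p' = h/λ' = 6.6261e-34/2.4316e-11 = 2.7250e-23 kg·m/s

Momentum is a vector; the scattered photon's direction makes angle θ = 170° with the incident direction. The magnitude of the vector change Δp⃗ = p⃗₀ − p⃗' is found from the law of cosines:
|Δp⃗|² = p₀² + p'² − 2p₀p'cos θ
|Δp⃗|² = (3.3980e-23)² + (2.7250e-23)² − 2·3.3980e-23·2.7250e-23·cos(170°)
|Δp⃗| = 6.1000e-23 kg·m/s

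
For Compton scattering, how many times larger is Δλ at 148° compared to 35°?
148° produces the larger shift by a factor of 10.219

Calculate both shifts using Δλ = λ_C(1 - cos θ):

For θ₁ = 35°:
Δλ₁ = 2.4263 × (1 - cos(35°))
Δλ₁ = 2.4263 × 0.1808
Δλ₁ = 0.4388 pm

For θ₂ = 148°:
Δλ₂ = 2.4263 × (1 - cos(148°))
Δλ₂ = 2.4263 × 1.8480
Δλ₂ = 4.4839 pm

The 148° angle produces the larger shift.
Ratio: 4.4839/0.4388 = 10.219

(Intermediate values are shown rounded; full precision is carried through to the final answer.)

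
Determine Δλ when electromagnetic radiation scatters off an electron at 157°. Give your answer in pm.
4.6597 pm

Using the Compton scattering formula:
Δλ = λ_C(1 - cos θ)

where λ_C = h/(m_e·c) ≈ 2.4263 pm is the Compton wavelength of an electron.

For θ = 157°:
cos(157°) = -0.9205
1 - cos(157°) = 1.9205

Δλ = 2.4263 × 1.9205
Δλ = 4.6597 pm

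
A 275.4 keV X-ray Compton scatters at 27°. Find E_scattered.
260.1202 keV

First convert energy to wavelength:
λ = hc/E, with hc ≈ 1239.842 keV·pm (i.e. 1239.842 eV·nm)

For E = 275.4 keV = 275400 eV:
λ = 1239.842 keV·pm / 275.4 keV
λ = 4.5020 pm

Calculate the Compton shift:
Δλ = λ_C(1 - cos(27°)) = 2.4263 × 0.1090
Δλ = 0.2645 pm

Final wavelength:
λ' = 4.5020 + 0.2645 = 4.7664 pm

Final energy:
E' = hc/λ' = 1239.842 / 4.7664 = 260.1202 keV

(Intermediate values are shown rounded; full precision is carried through to the final answer.)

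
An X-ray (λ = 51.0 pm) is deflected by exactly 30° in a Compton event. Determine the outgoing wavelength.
51.3251 pm

Using the Compton formula: λ' = λ + λ_C(1 − cos θ)

For θ = 30°, cos θ = √3/2 (exact) ≈ 0.8660, so:
1 − cos 30° = 1 − (√3/2) ≈ 0.1340

Δλ = λ_C × 0.1340 = 2.4263 × 0.1340 = 0.3251 pm

λ' = 51.0 + 0.3251 = 51.3251 pm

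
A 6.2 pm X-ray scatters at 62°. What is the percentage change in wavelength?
20.7617%

Calculate the Compton shift:
Δλ = λ_C(1 - cos(62°))
Δλ = 2.4263 × (1 - cos(62°))
Δλ = 2.4263 × 0.5305
Δλ = 1.2872 pm

Percentage change:
(Δλ/λ₀) × 100 = (1.2872/6.2) × 100
= 20.7617%

(Intermediate values are shown rounded; full precision is carried through to the final answer.)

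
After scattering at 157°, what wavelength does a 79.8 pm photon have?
84.4597 pm

Using the Compton scattering formula:
λ' = λ + Δλ = λ + λ_C(1 - cos θ)

Given:
- Initial wavelength λ = 79.8 pm
- Scattering angle θ = 157°
- Compton wavelength λ_C ≈ 2.4263 pm

Calculate the shift:
Δλ = 2.4263 × (1 - cos(157°))
Δλ = 2.4263 × 1.9205
Δλ = 4.6597 pm

Final wavelength:
λ' = 79.8 + 4.6597 = 84.4597 pm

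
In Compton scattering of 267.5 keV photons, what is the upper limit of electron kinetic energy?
136.8190 keV

Maximum energy transfer occurs at θ = 180° (backscattering).

Initial photon: E₀ = 267.5 keV → λ₀ = 4.6349 pm

Maximum Compton shift (at 180°):
Δλ_max = 2λ_C = 2 × 2.4263 = 4.8526 pm

Final wavelength:
λ' = 4.6349 + 4.8526 = 9.4875 pm

Minimum photon energy (maximum energy to electron):
E'_min = hc/λ' = 130.6810 keV

Maximum electron kinetic energy:
K_max = E₀ - E'_min = 267.5000 - 130.6810 = 136.8190 keV

(Intermediate values are shown rounded; full precision is carried through to the final answer.)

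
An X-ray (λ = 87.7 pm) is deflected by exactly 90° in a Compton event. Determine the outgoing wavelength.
90.1263 pm

Using the Compton formula: λ' = λ + λ_C(1 − cos θ)

For θ = 90°, cos θ = 0 (exact) = 0.0000, so:
1 − cos 90° = 1 − (0) = 1.0000

Δλ = λ_C × 1.0000 = 2.4263 × 1.0000 = 2.4263 pm

λ' = 87.7 + 2.4263 = 90.1263 pm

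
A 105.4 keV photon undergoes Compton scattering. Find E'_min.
74.6181 keV (at θ = 180°)

The scattered photon has minimum energy when its wavelength is maximum, i.e., when the Compton shift Δλ = λ_C(1 − cos θ) is maximum. This occurs at θ = 180° (backscattering), giving Δλ_max = 2λ_C = 4.8526 pm.

Initial wavelength: λ₀ = hc/E₀ = 11.7632 pm
Maximum final wavelength: λ'_max = λ₀ + 2λ_C = 11.7632 + 4.8526 = 16.6158 pm
Minimum final energy: E'_min = hc/λ'_max = 74.6181 keV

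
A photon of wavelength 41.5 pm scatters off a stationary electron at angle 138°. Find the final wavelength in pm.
45.7294 pm

Using the Compton scattering formula:
λ' = λ + Δλ = λ + λ_C(1 - cos θ)

Given:
- Initial wavelength λ = 41.5 pm
- Scattering angle θ = 138°
- Compton wavelength λ_C ≈ 2.4263 pm

Calculate the shift:
Δλ = 2.4263 × (1 - cos(138°))
Δλ = 2.4263 × 1.7431
Δλ = 4.2294 pm

Final wavelength:
λ' = 41.5 + 4.2294 = 45.7294 pm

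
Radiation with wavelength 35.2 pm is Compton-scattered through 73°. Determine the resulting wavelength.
36.9169 pm

Using the Compton scattering formula:
λ' = λ + Δλ = λ + λ_C(1 - cos θ)

Given:
- Initial wavelength λ = 35.2 pm
- Scattering angle θ = 73°
- Compton wavelength λ_C ≈ 2.4263 pm

Calculate the shift:
Δλ = 2.4263 × (1 - cos(73°))
Δλ = 2.4263 × 0.7076
Δλ = 1.7169 pm

Final wavelength:
λ' = 35.2 + 1.7169 = 36.9169 pm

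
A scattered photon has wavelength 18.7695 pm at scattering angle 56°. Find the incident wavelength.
17.7000 pm

From λ' = λ + Δλ, we have λ = λ' - Δλ

First calculate the Compton shift:
Δλ = λ_C(1 - cos θ)
Δλ = 2.4263 × (1 - cos(56°))
Δλ = 2.4263 × 0.4408
Δλ = 1.0695 pm

Initial wavelength:
λ = λ' - Δλ
λ = 18.7695 - 1.0695
λ = 17.7000 pm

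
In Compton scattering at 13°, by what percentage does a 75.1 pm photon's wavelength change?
0.0828%

Calculate the Compton shift:
Δλ = λ_C(1 - cos(13°))
Δλ = 2.4263 × (1 - cos(13°))
Δλ = 2.4263 × 0.0256
Δλ = 0.0622 pm

Percentage change:
(Δλ/λ₀) × 100 = (0.0622/75.1) × 100
= 0.0828%

(Intermediate values are shown rounded; full precision is carried through to the final answer.)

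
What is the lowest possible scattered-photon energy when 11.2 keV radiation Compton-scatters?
10.7297 keV (at θ = 180°)

The scattered photon has minimum energy when its wavelength is maximum, i.e., when the Compton shift Δλ = λ_C(1 − cos θ) is maximum. This occurs at θ = 180° (backscattering), giving Δλ_max = 2λ_C = 4.8526 pm.

Initial wavelength: λ₀ = hc/E₀ = 110.7002 pm
Maximum final wavelength: λ'_max = λ₀ + 2λ_C = 110.7002 + 4.8526 = 115.5528 pm
Minimum final energy: E'_min = hc/λ'_max = 10.7297 keV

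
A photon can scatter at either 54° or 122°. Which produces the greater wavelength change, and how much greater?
122° produces the larger shift by a factor of 3.711

Calculate both shifts using Δλ = λ_C(1 - cos θ):

For θ₁ = 54°:
Δλ₁ = 2.4263 × (1 - cos(54°))
Δλ₁ = 2.4263 × 0.4122
Δλ₁ = 1.0002 pm

For θ₂ = 122°:
Δλ₂ = 2.4263 × (1 - cos(122°))
Δλ₂ = 2.4263 × 1.5299
Δλ₂ = 3.7121 pm

The 122° angle produces the larger shift.
Ratio: 3.7121/1.0002 = 3.711

(Intermediate values are shown rounded; full precision is carried through to the final answer.)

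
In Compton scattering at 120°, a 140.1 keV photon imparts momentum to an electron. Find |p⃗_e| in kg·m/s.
1.1132e-22 kg·m/s

The electron is initially at rest, so by conservation of momentum:
p⃗_e = p⃗₀ − p⃗'  (incident photon momentum minus scattered photon momentum)

Photon momentum magnitudes (p = h/λ = E/c):
λ₀ = hc/E₀ = 8.8497 pm → p₀ = h/λ₀ = 7.4873e-23 kg·m/s
Δλ = λ_C(1 − cos 120°) = 3.6395 pm
λ' = 12.4892 pm → p' = h/λ' = 5.3055e-23 kg·m/s

The scattered photon makes angle θ = 120° with the incident direction, so by the law of cosines:
|p⃗_e|² = p₀² + p'² − 2p₀p'cos θ
|p⃗_e|² = (7.4873e-23)² + (5.3055e-23)² − 2·7.4873e-23·5.3055e-23·cos(120°)
|p⃗_e| = 1.1132e-22 kg·m/s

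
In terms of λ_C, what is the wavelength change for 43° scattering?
0.2686 λ_C

The Compton shift formula is:
Δλ = λ_C(1 - cos θ)

Dividing both sides by λ_C:
Δλ/λ_C = 1 - cos θ

For θ = 43°:
Δλ/λ_C = 1 - cos(43°)
Δλ/λ_C = 1 - 0.7314
Δλ/λ_C = 0.2686

This means the shift is 0.2686 × λ_C = 0.6518 pm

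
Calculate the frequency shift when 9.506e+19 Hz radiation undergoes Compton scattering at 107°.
4.739e+19 Hz (decrease)

Convert frequency to wavelength (c = 299792458 m/s):
λ₀ = c/f₀ = 299792458/9.506e+19 = 3.1537183e-12 m = 3.1537 pm

Calculate Compton shift:
Δλ = λ_C(1 - cos(107°)) = 3.1357 pm

Final wavelength:
λ' = λ₀ + Δλ = 3.1537 + 3.1357 = 6.2894 pm

Final frequency:
f' = c/λ' = 299792458/6.2894130e-12 = 4.7666207e+19 Hz

Frequency shift (decrease):
Δf = f₀ - f' = 9.506e+19 - 4.7666207e+19 = 4.739e+19 Hz

(Intermediate values are shown rounded; full precision is carried through to the final answer.)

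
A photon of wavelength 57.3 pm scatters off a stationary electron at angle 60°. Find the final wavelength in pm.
58.5132 pm

Using the Compton scattering formula:
λ' = λ + Δλ = λ + λ_C(1 - cos θ)

Given:
- Initial wavelength λ = 57.3 pm
- Scattering angle θ = 60°
- Compton wavelength λ_C ≈ 2.4263 pm

Calculate the shift:
Δλ = 2.4263 × (1 - cos(60°))
Δλ = 2.4263 × 0.5000
Δλ = 1.2132 pm

Final wavelength:
λ' = 57.3 + 1.2132 = 58.5132 pm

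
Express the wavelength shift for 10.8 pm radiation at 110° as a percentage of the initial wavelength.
30.1496%

Calculate the Compton shift:
Δλ = λ_C(1 - cos(110°))
Δλ = 2.4263 × (1 - cos(110°))
Δλ = 2.4263 × 1.3420
Δλ = 3.2562 pm

Percentage change:
(Δλ/λ₀) × 100 = (3.2562/10.8) × 100
= 30.1496%

(Intermediate values are shown rounded; full precision is carried through to the final answer.)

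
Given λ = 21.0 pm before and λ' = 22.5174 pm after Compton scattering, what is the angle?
68.00°

First find the wavelength shift:
Δλ = λ' - λ = 22.5174 - 21.0 = 1.5174 pm

Using Δλ = λ_C(1 - cos θ), with λ_C = h/(m_e·c) ≈ 2.42631024 pm:
cos θ = 1 - Δλ/λ_C
cos θ = 1 - 1.5174/2.42631024
cos θ = 0.374606

θ = arccos(0.374606)
θ = 68.00°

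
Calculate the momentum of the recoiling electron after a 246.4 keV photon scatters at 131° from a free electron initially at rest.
1.8802e-22 kg·m/s

The electron is initially at rest, so by conservation of momentum:
p⃗_e = p⃗₀ − p⃗'  (incident photon momentum minus scattered photon momentum)

Photon momentum magnitudes (p = h/λ = E/c):
λ₀ = hc/E₀ = 5.0318 pm → p₀ = h/λ₀ = 1.3168e-22 kg·m/s
Δλ = λ_C(1 − cos 131°) = 4.0181 pm
λ' = 9.0499 pm → p' = h/λ' = 7.3217e-23 kg·m/s

The scattered photon makes angle θ = 131° with the incident direction, so by the law of cosines:
|p⃗_e|² = p₀² + p'² − 2p₀p'cos θ
|p⃗_e|² = (1.3168e-22)² + (7.3217e-23)² − 2·1.3168e-22·7.3217e-23·cos(131°)
|p⃗_e| = 1.8802e-22 kg·m/s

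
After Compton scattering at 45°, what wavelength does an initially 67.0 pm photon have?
67.7106 pm

Using the Compton formula: λ' = λ + λ_C(1 − cos θ)

For θ = 45°, cos θ = √2/2 (exact) ≈ 0.7071, so:
1 − cos 45° = 1 − (√2/2) ≈ 0.2929

Δλ = λ_C × 0.2929 = 2.4263 × 0.2929 = 0.7106 pm

λ' = 67.0 + 0.7106 = 67.7106 pm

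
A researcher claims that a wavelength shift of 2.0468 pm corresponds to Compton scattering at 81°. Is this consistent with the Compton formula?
Yes, consistent

Calculate the expected shift for θ = 81°:

Δλ_expected = λ_C(1 - cos(81°))
Δλ_expected = 2.4263 × (1 - cos(81°))
Δλ_expected = 2.4263 × 0.8436
Δλ_expected = 2.0468 pm

Given shift: 2.0468 pm
Expected shift: 2.0468 pm
Difference: 0.0000 pm

The values match. This is consistent with Compton scattering at the stated angle.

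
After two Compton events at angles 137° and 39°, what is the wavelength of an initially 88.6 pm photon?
93.3415 pm

Apply Compton shift twice:

First scattering at θ₁ = 137°:
Δλ₁ = λ_C(1 - cos(137°))
Δλ₁ = 2.4263 × 1.7314
Δλ₁ = 4.2008 pm

After first scattering:
λ₁ = 88.6 + 4.2008 = 92.8008 pm

Second scattering at θ₂ = 39°:
Δλ₂ = λ_C(1 - cos(39°))
Δλ₂ = 2.4263 × 0.2229
Δλ₂ = 0.5407 pm

Final wavelength:
λ₂ = 92.8008 + 0.5407 = 93.3415 pm

Total shift: Δλ_total = 4.2008 + 0.5407 = 4.7415 pm

(Intermediate values are shown rounded; full precision is carried through to the final answer.)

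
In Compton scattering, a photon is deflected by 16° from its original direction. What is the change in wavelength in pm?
0.0940 pm

Using the Compton scattering formula:
Δλ = λ_C(1 - cos θ)

where λ_C = h/(m_e·c) ≈ 2.4263 pm is the Compton wavelength of an electron.

For θ = 16°:
cos(16°) = 0.9613
1 - cos(16°) = 0.0387

Δλ = 2.4263 × 0.0387
Δλ = 0.0940 pm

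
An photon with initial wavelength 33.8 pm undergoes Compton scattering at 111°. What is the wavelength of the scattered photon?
37.0958 pm

Using the Compton scattering formula:
λ' = λ + Δλ = λ + λ_C(1 - cos θ)

Given:
- Initial wavelength λ = 33.8 pm
- Scattering angle θ = 111°
- Compton wavelength λ_C ≈ 2.4263 pm

Calculate the shift:
Δλ = 2.4263 × (1 - cos(111°))
Δλ = 2.4263 × 1.3584
Δλ = 3.2958 pm

Final wavelength:
λ' = 33.8 + 3.2958 = 37.0958 pm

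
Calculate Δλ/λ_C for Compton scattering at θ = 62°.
0.5305 λ_C

The Compton shift formula is:
Δλ = λ_C(1 - cos θ)

Dividing both sides by λ_C:
Δλ/λ_C = 1 - cos θ

For θ = 62°:
Δλ/λ_C = 1 - cos(62°)
Δλ/λ_C = 1 - 0.4695
Δλ/λ_C = 0.5305

This means the shift is 0.5305 × λ_C = 1.2872 pm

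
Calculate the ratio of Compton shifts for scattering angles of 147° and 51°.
147° produces the larger shift by a factor of 4.960

Calculate both shifts using Δλ = λ_C(1 - cos θ):

For θ₁ = 51°:
Δλ₁ = 2.4263 × (1 - cos(51°))
Δλ₁ = 2.4263 × 0.3707
Δλ₁ = 0.8994 pm

For θ₂ = 147°:
Δλ₂ = 2.4263 × (1 - cos(147°))
Δλ₂ = 2.4263 × 1.8387
Δλ₂ = 4.4612 pm

The 147° angle produces the larger shift.
Ratio: 4.4612/0.8994 = 4.960

(Intermediate values are shown rounded; full precision is carried through to the final answer.)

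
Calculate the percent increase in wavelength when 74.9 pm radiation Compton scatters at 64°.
1.8193%

Calculate the Compton shift:
Δλ = λ_C(1 - cos(64°))
Δλ = 2.4263 × (1 - cos(64°))
Δλ = 2.4263 × 0.5616
Δλ = 1.3627 pm

Percentage change:
(Δλ/λ₀) × 100 = (1.3627/74.9) × 100
= 1.8193%

(Intermediate values are shown rounded; full precision is carried through to the final answer.)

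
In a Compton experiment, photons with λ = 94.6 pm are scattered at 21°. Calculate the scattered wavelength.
94.7612 pm

Using the Compton scattering formula:
λ' = λ + Δλ = λ + λ_C(1 - cos θ)

Given:
- Initial wavelength λ = 94.6 pm
- Scattering angle θ = 21°
- Compton wavelength λ_C ≈ 2.4263 pm

Calculate the shift:
Δλ = 2.4263 × (1 - cos(21°))
Δλ = 2.4263 × 0.0664
Δλ = 0.1612 pm

Final wavelength:
λ' = 94.6 + 0.1612 = 94.7612 pm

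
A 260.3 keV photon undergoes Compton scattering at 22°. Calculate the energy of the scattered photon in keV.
250.9902 keV

First convert energy to wavelength:
λ = hc/E, with hc ≈ 1239.842 keV·pm (i.e. 1239.842 eV·nm)

For E = 260.3 keV = 260300 eV:
λ = 1239.842 keV·pm / 260.3 keV
λ = 4.7631 pm

Calculate the Compton shift:
Δλ = λ_C(1 - cos(22°)) = 2.4263 × 0.0728
Δλ = 0.1767 pm

Final wavelength:
λ' = 4.7631 + 0.1767 = 4.9398 pm

Final energy:
E' = hc/λ' = 1239.842 / 4.9398 = 250.9902 keV

(Intermediate values are shown rounded; full precision is carried through to the final answer.)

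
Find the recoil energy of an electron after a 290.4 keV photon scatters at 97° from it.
113.0626 keV

By energy conservation: K_e = E_initial - E_final

First find the scattered photon energy:
Initial wavelength: λ = hc/E = 4.2694 pm
Compton shift: Δλ = λ_C(1 - cos(97°)) = 2.7220 pm
Final wavelength: λ' = 4.2694 + 2.7220 = 6.9914 pm
Final photon energy: E' = hc/λ' = 177.3374 keV

Electron kinetic energy:
K_e = E - E' = 290.4000 - 177.3374 = 113.0626 keV

(Intermediate values are shown rounded; full precision is carried through to the final answer.)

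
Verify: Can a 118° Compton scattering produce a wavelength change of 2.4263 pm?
No, inconsistent

Calculate the expected shift for θ = 118°:

Δλ_expected = λ_C(1 - cos(118°))
Δλ_expected = 2.4263 × (1 - cos(118°))
Δλ_expected = 2.4263 × 1.4695
Δλ_expected = 3.5654 pm

Given shift: 2.4263 pm
Expected shift: 3.5654 pm
Difference: 1.1391 pm

The values do not match. The given shift corresponds to θ ≈ 90.0°, not 118°.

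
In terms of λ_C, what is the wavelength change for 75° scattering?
0.7412 λ_C

The Compton shift formula is:
Δλ = λ_C(1 - cos θ)

Dividing both sides by λ_C:
Δλ/λ_C = 1 - cos θ

For θ = 75°:
Δλ/λ_C = 1 - cos(75°)
Δλ/λ_C = 1 - 0.2588
Δλ/λ_C = 0.7412

This means the shift is 0.7412 × λ_C = 1.7983 pm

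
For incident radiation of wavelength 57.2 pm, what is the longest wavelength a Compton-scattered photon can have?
62.0526 pm (at θ = 180°)

The Compton shift is Δλ = λ_C(1 − cos θ).

Since cos θ ranges from −1 to 1, the factor (1 − cos θ) ranges from 0 to 2; the maximum shift occurs at θ = 180° (backscattering):
Δλ_max = 2λ_C = 2 × 2.4263 pm = 4.8526 pm

Maximum scattered wavelength:
λ'_max = λ₀ + Δλ_max = 57.2 + 4.8526 = 62.0526 pm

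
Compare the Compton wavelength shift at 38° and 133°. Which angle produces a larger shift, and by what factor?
133° produces the larger shift by a factor of 7.934

Calculate both shifts using Δλ = λ_C(1 - cos θ):

For θ₁ = 38°:
Δλ₁ = 2.4263 × (1 - cos(38°))
Δλ₁ = 2.4263 × 0.2120
Δλ₁ = 0.5144 pm

For θ₂ = 133°:
Δλ₂ = 2.4263 × (1 - cos(133°))
Δλ₂ = 2.4263 × 1.6820
Δλ₂ = 4.0810 pm

The 133° angle produces the larger shift.
Ratio: 4.0810/0.5144 = 7.934

(Intermediate values are shown rounded; full precision is carried through to the final answer.)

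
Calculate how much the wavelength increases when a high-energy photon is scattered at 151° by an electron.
4.5484 pm

Using the Compton scattering formula:
Δλ = λ_C(1 - cos θ)

where λ_C = h/(m_e·c) ≈ 2.4263 pm is the Compton wavelength of an electron.

For θ = 151°:
cos(151°) = -0.8746
1 - cos(151°) = 1.8746

Δλ = 2.4263 × 1.8746
Δλ = 4.5484 pm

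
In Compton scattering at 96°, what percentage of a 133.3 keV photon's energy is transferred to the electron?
0.2237 (or 22.37%)

Calculate initial and final photon energies:

Initial: E₀ = 133.3 keV → λ₀ = 9.3011 pm
Compton shift: Δλ = 2.6799 pm
Final wavelength: λ' = 11.9811 pm
Final energy: E' = 103.4834 keV

Fractional energy loss:
(E₀ - E')/E₀ = (133.3000 - 103.4834)/133.3000
= 29.8166/133.3000
= 0.2237
= 22.37%

(Intermediate values are shown rounded; full precision is carried through to the final answer.)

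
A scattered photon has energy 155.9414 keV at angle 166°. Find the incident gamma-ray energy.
391.0997 keV

Convert final energy to wavelength (hc ≈ 1239.842 keV·pm):
λ' = hc/E' = 1239.842 / 155.9414 = 7.9507 pm

Calculate the Compton shift:
Δλ = λ_C(1 - cos(166°))
Δλ = 2.4263 × (1 - cos(166°))
Δλ = 4.7805 pm

Initial wavelength:
λ = λ' - Δλ = 7.9507 - 4.7805 = 3.1701 pm

Initial energy:
E = hc/λ = 1239.842 / 3.1701 = 391.0997 keV

(Intermediate values are shown rounded; full precision is carried through to the final answer.)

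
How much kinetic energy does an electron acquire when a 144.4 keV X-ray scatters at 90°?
31.8148 keV

By energy conservation: K_e = E_initial - E_final

First find the scattered photon energy:
Initial wavelength: λ = hc/E = 8.5862 pm
Compton shift: Δλ = λ_C(1 - cos(90°)) = 2.4263 pm
Final wavelength: λ' = 8.5862 + 2.4263 = 11.0125 pm
Final photon energy: E' = hc/λ' = 112.5852 keV

Electron kinetic energy:
K_e = E - E' = 144.4000 - 112.5852 = 31.8148 keV

(Intermediate values are shown rounded; full precision is carried through to the final answer.)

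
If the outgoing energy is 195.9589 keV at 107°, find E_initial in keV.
388.5000 keV

Convert final energy to wavelength (hc ≈ 1239.842 keV·pm):
λ' = hc/E' = 1239.842 / 195.9589 = 6.3271 pm

Calculate the Compton shift:
Δλ = λ_C(1 - cos(107°))
Δλ = 2.4263 × (1 - cos(107°))
Δλ = 3.1357 pm

Initial wavelength:
λ = λ' - Δλ = 6.3271 - 3.1357 = 3.1914 pm

Initial energy:
E = hc/λ = 1239.842 / 3.1914 = 388.5000 keV

(Intermediate values are shown rounded; full precision is carried through to the final answer.)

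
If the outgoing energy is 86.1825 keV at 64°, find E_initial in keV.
95.2000 keV

Convert final energy to wavelength (hc ≈ 1239.842 keV·pm):
λ' = hc/E' = 1239.842 / 86.1825 = 14.3862 pm

Calculate the Compton shift:
Δλ = λ_C(1 - cos(64°))
Δλ = 2.4263 × (1 - cos(64°))
Δλ = 1.3627 pm

Initial wavelength:
λ = λ' - Δλ = 14.3862 - 1.3627 = 13.0236 pm

Initial energy:
E = hc/λ = 1239.842 / 13.0236 = 95.2000 keV

(Intermediate values are shown rounded; full precision is carried through to the final answer.)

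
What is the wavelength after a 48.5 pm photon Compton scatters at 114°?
51.9132 pm

Using the Compton scattering formula:
λ' = λ + Δλ = λ + λ_C(1 - cos θ)

Given:
- Initial wavelength λ = 48.5 pm
- Scattering angle θ = 114°
- Compton wavelength λ_C ≈ 2.4263 pm

Calculate the shift:
Δλ = 2.4263 × (1 - cos(114°))
Δλ = 2.4263 × 1.4067
Δλ = 3.4132 pm

Final wavelength:
λ' = 48.5 + 3.4132 = 51.9132 pm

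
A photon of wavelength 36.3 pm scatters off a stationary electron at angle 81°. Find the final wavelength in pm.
38.3468 pm

Using the Compton scattering formula:
λ' = λ + Δλ = λ + λ_C(1 - cos θ)

Given:
- Initial wavelength λ = 36.3 pm
- Scattering angle θ = 81°
- Compton wavelength λ_C ≈ 2.4263 pm

Calculate the shift:
Δλ = 2.4263 × (1 - cos(81°))
Δλ = 2.4263 × 0.8436
Δλ = 2.0468 pm

Final wavelength:
λ' = 36.3 + 2.0468 = 38.3468 pm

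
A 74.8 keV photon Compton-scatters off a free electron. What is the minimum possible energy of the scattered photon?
57.8607 keV (at θ = 180°)

The scattered photon has minimum energy when its wavelength is maximum, i.e., when the Compton shift Δλ = λ_C(1 − cos θ) is maximum. This occurs at θ = 180° (backscattering), giving Δλ_max = 2λ_C = 4.8526 pm.

Initial wavelength: λ₀ = hc/E₀ = 16.5754 pm
Maximum final wavelength: λ'_max = λ₀ + 2λ_C = 16.5754 + 4.8526 = 21.4280 pm
Minimum final energy: E'_min = hc/λ'_max = 57.8607 keV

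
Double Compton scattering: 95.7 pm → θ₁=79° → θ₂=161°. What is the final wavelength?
102.3838 pm

Apply Compton shift twice:

First scattering at θ₁ = 79°:
Δλ₁ = λ_C(1 - cos(79°))
Δλ₁ = 2.4263 × 0.8092
Δλ₁ = 1.9633 pm

After first scattering:
λ₁ = 95.7 + 1.9633 = 97.6633 pm

Second scattering at θ₂ = 161°:
Δλ₂ = λ_C(1 - cos(161°))
Δλ₂ = 2.4263 × 1.9455
Δλ₂ = 4.7204 pm

Final wavelength:
λ₂ = 97.6633 + 4.7204 = 102.3838 pm

Total shift: Δλ_total = 1.9633 + 4.7204 = 6.6838 pm

(Intermediate values are shown rounded; full precision is carried through to the final answer.)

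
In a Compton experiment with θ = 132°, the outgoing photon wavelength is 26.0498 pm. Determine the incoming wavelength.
22.0000 pm

From λ' = λ + Δλ, we have λ = λ' - Δλ

First calculate the Compton shift:
Δλ = λ_C(1 - cos θ)
Δλ = 2.4263 × (1 - cos(132°))
Δλ = 2.4263 × 1.6691
Δλ = 4.0498 pm

Initial wavelength:
λ = λ' - Δλ
λ = 26.0498 - 4.0498
λ = 22.0000 pm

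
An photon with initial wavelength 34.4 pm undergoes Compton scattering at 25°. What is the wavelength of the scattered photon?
34.6273 pm

Using the Compton scattering formula:
λ' = λ + Δλ = λ + λ_C(1 - cos θ)

Given:
- Initial wavelength λ = 34.4 pm
- Scattering angle θ = 25°
- Compton wavelength λ_C ≈ 2.4263 pm

Calculate the shift:
Δλ = 2.4263 × (1 - cos(25°))
Δλ = 2.4263 × 0.0937
Δλ = 0.2273 pm

Final wavelength:
λ' = 34.4 + 0.2273 = 34.6273 pm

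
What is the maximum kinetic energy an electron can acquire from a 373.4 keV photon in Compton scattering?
221.7009 keV

Maximum energy transfer occurs at θ = 180° (backscattering).

Initial photon: E₀ = 373.4 keV → λ₀ = 3.3204 pm

Maximum Compton shift (at 180°):
Δλ_max = 2λ_C = 2 × 2.4263 = 4.8526 pm

Final wavelength:
λ' = 3.3204 + 4.8526 = 8.1730 pm

Minimum photon energy (maximum energy to electron):
E'_min = hc/λ' = 151.6991 keV

Maximum electron kinetic energy:
K_max = E₀ - E'_min = 373.4000 - 151.6991 = 221.7009 keV

(Intermediate values are shown rounded; full precision is carried through to the final answer.)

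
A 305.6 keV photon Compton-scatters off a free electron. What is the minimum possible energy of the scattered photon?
139.1565 keV (at θ = 180°)

The scattered photon has minimum energy when its wavelength is maximum, i.e., when the Compton shift Δλ = λ_C(1 − cos θ) is maximum. This occurs at θ = 180° (backscattering), giving Δλ_max = 2λ_C = 4.8526 pm.

Initial wavelength: λ₀ = hc/E₀ = 4.0571 pm
Maximum final wavelength: λ'_max = λ₀ + 2λ_C = 4.0571 + 4.8526 = 8.9097 pm
Minimum final energy: E'_min = hc/λ'_max = 139.1565 keV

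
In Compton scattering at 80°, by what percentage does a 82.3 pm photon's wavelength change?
2.4362%

Calculate the Compton shift:
Δλ = λ_C(1 - cos(80°))
Δλ = 2.4263 × (1 - cos(80°))
Δλ = 2.4263 × 0.8264
Δλ = 2.0050 pm

Percentage change:
(Δλ/λ₀) × 100 = (2.0050/82.3) × 100
= 2.4362%

(Intermediate values are shown rounded; full precision is carried through to the final answer.)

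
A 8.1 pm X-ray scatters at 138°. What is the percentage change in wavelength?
52.2149%

Calculate the Compton shift:
Δλ = λ_C(1 - cos(138°))
Δλ = 2.4263 × (1 - cos(138°))
Δλ = 2.4263 × 1.7431
Δλ = 4.2294 pm

Percentage change:
(Δλ/λ₀) × 100 = (4.2294/8.1) × 100
= 52.2149%

(Intermediate values are shown rounded; full precision is carried through to the final answer.)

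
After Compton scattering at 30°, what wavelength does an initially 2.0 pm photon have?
2.3251 pm

Using the Compton formula: λ' = λ + λ_C(1 − cos θ)

For θ = 30°, cos θ = √3/2 (exact) ≈ 0.8660, so:
1 − cos 30° = 1 − (√3/2) ≈ 0.1340

Δλ = λ_C × 0.1340 = 2.4263 × 0.1340 = 0.3251 pm

λ' = 2.0 + 0.3251 = 2.3251 pm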